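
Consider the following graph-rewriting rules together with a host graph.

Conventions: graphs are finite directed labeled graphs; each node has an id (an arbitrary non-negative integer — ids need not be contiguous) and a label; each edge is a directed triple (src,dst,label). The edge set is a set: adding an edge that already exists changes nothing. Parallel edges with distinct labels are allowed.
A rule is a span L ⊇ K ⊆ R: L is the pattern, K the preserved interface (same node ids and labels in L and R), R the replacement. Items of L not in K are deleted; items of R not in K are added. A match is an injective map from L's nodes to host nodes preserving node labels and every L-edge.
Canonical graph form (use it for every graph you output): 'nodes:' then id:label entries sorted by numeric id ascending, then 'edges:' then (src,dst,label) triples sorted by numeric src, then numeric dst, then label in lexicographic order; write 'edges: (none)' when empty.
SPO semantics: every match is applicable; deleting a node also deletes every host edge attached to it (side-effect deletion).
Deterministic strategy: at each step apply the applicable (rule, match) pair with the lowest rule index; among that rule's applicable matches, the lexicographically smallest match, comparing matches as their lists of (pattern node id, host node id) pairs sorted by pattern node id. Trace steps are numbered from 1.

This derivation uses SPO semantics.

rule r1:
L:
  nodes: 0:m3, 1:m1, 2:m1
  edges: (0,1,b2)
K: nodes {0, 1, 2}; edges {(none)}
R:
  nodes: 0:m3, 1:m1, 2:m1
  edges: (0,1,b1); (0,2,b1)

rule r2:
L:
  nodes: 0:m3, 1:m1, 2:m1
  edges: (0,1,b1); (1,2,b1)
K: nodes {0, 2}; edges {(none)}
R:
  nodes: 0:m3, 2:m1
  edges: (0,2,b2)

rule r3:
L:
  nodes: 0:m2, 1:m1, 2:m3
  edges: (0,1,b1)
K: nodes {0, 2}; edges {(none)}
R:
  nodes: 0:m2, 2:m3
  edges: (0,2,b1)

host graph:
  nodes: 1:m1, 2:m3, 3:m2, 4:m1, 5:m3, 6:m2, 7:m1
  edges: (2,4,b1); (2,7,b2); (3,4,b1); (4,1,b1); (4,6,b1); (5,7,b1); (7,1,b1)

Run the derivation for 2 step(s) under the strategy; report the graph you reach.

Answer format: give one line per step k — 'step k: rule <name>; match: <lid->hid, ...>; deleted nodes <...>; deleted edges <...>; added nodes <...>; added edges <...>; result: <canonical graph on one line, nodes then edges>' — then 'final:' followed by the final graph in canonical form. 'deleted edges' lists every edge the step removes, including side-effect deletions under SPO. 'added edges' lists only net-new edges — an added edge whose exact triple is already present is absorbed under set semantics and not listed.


step 1: rule r1; match: 0->2, 1->7, 2->1; deleted nodes (none); deleted edges (2,7,b2); added nodes (none); added edges (2,1,b1); (2,7,b1); result: nodes: 1:m1, 2:m3, 3:m2, 4:m1, 5:m3, 6:m2, 7:m1 edges: (2,1,b1); (2,4,b1); (2,7,b1); (3,4,b1); (4,1,b1); (4,6,b1); (5,7,b1); (7,1,b1)
step 2: rule r2; match: 0->2, 1->4, 2->1; deleted nodes 4; deleted edges (2,4,b1); (3,4,b1); (4,1,b1); (4,6,b1); added nodes (none); added edges (2,1,b2); result: nodes: 1:m1, 2:m3, 3:m2, 5:m3, 6:m2, 7:m1 edges: (2,1,b1); (2,1,b2); (2,7,b1); (5,7,b1); (7,1,b1)
final:
nodes: 1:m1, 2:m3, 3:m2, 5:m3, 6:m2, 7:m1
edges: (2,1,b1); (2,1,b2); (2,7,b1); (5,7,b1); (7,1,b1)


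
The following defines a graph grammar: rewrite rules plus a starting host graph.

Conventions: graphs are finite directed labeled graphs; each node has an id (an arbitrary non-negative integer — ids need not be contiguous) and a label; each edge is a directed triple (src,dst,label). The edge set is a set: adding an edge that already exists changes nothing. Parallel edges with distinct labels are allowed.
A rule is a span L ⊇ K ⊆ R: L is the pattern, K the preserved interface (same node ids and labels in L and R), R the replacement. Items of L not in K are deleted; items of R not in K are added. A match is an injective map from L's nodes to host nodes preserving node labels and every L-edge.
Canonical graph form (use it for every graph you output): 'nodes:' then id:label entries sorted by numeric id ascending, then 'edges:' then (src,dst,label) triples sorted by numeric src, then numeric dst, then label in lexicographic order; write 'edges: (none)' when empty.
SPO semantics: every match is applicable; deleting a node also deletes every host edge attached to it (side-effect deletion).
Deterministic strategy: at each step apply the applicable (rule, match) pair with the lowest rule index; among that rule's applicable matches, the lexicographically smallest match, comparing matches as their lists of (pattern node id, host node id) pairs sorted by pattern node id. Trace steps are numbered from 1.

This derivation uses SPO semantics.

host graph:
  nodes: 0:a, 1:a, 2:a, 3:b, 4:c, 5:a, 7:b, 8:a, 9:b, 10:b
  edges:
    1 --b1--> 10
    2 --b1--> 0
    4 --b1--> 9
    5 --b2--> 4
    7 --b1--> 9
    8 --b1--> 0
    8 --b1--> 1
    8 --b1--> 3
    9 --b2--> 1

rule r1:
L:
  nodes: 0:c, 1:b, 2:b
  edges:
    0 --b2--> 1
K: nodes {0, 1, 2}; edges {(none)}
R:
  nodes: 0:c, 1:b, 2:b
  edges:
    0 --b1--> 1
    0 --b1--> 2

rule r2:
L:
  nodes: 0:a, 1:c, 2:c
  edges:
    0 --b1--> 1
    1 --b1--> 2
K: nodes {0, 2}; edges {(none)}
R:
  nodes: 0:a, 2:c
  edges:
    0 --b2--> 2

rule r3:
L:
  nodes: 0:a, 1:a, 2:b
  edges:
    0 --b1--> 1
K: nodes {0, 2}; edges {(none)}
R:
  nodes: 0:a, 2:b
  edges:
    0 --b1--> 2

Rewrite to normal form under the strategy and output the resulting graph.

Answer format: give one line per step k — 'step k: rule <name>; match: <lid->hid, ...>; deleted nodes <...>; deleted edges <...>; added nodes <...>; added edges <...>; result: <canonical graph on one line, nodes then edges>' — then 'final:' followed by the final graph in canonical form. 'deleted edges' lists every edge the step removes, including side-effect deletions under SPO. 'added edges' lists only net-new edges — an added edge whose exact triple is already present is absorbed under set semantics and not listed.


step 1: rule r3; match: 0->2, 1->0, 2->3; deleted nodes 0; deleted edges (2,0,b1); (8,0,b1); added nodes (none); added edges (2,3,b1); result: nodes: 1:a, 2:a, 3:b, 4:c, 5:a, 7:b, 8:a, 9:b, 10:b edges: (1,10,b1); (2,3,b1); (4,9,b1); (5,4,b2); (7,9,b1); (8,1,b1); (8,3,b1); (9,1,b2)
step 2: rule r3; match: 0->8, 1->1, 2->3; deleted nodes 1; deleted edges (1,10,b1); (8,1,b1); (9,1,b2); added nodes (none); added edges (none); result: nodes: 2:a, 3:b, 4:c, 5:a, 7:b, 8:a, 9:b, 10:b edges: (2,3,b1); (4,9,b1); (5,4,b2); (7,9,b1); (8,3,b1)
final:
nodes: 2:a, 3:b, 4:c, 5:a, 7:b, 8:a, 9:b, 10:b
edges: (2,3,b1); (4,9,b1); (5,4,b2); (7,9,b1); (8,3,b1)


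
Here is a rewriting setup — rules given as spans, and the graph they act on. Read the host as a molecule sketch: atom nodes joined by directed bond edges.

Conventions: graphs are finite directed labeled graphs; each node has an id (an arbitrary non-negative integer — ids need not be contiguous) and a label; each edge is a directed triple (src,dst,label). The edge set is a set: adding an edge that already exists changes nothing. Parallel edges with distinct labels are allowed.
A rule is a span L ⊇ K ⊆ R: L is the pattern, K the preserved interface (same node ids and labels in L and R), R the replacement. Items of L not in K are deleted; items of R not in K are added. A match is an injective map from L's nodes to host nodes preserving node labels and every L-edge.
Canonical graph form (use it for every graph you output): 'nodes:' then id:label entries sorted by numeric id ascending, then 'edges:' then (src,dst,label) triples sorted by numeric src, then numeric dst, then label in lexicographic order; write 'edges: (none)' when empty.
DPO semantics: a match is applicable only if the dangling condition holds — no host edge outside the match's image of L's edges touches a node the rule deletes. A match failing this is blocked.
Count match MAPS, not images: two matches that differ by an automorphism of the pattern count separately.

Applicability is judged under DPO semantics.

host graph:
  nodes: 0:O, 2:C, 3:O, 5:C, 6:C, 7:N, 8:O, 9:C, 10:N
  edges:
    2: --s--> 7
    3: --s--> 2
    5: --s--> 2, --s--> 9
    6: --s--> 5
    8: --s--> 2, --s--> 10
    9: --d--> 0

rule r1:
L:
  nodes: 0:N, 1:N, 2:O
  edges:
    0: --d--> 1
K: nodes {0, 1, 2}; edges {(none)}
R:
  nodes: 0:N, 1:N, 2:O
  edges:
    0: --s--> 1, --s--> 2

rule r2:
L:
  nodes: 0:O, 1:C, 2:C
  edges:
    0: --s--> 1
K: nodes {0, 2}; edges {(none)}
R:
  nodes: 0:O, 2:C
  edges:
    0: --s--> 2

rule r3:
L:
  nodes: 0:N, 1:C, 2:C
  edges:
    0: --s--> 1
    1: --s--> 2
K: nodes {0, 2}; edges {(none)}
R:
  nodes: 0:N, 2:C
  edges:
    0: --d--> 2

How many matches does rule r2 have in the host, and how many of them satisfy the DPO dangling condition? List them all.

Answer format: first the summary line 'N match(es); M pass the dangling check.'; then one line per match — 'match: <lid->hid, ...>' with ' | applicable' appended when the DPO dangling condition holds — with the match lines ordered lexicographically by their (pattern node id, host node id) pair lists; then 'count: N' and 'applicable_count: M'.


6 match(es); 0 pass the dangling check.
match: 0->3, 1->2, 2->5
match: 0->3, 1->2, 2->6
match: 0->3, 1->2, 2->9
match: 0->8, 1->2, 2->5
match: 0->8, 1->2, 2->6
match: 0->8, 1->2, 2->9
count: 6
applicable_count: 0


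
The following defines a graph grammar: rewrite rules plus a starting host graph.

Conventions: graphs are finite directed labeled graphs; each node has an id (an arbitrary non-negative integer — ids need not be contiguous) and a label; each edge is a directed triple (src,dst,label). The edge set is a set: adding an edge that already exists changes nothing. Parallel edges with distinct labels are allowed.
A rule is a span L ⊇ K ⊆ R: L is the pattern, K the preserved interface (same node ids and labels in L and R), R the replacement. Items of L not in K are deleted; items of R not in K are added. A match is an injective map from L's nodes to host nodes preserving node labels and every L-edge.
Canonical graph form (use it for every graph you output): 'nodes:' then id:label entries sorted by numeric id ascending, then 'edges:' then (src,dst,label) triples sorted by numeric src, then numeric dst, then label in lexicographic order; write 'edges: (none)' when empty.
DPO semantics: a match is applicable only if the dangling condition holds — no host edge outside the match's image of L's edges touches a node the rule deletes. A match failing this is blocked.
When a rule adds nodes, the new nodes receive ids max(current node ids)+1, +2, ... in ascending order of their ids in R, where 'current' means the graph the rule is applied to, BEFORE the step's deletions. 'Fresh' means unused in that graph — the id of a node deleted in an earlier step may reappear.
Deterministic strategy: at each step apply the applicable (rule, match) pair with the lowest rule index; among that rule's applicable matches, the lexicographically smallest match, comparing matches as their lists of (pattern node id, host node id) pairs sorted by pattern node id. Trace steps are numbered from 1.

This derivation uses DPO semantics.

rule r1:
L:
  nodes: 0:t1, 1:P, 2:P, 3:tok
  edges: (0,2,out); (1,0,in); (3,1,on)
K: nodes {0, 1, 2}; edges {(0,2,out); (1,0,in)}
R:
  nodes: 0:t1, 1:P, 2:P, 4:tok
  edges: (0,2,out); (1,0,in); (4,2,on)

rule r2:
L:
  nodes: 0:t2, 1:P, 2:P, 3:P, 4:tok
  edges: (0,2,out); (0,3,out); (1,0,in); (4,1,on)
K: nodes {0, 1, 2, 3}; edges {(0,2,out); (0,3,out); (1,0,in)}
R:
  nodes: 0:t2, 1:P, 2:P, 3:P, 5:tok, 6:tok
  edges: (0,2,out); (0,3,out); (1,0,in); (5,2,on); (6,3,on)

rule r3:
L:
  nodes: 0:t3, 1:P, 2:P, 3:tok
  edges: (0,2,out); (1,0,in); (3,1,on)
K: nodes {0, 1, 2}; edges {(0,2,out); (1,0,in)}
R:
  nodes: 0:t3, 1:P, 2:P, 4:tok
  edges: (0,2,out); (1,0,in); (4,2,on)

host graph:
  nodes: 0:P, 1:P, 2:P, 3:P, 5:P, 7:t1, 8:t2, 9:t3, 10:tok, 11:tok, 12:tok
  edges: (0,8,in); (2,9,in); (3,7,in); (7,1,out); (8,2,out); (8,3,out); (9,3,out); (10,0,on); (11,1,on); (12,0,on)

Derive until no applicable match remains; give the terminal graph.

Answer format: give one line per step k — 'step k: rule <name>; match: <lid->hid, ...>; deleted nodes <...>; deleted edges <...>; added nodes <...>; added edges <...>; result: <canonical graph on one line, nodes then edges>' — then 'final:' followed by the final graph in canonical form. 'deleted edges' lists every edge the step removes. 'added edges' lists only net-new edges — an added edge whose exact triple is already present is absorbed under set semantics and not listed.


step 1: rule r2; match: 0->8, 1->0, 2->2, 3->3, 4->10; deleted nodes 10; deleted edges (10,0,on); added nodes 13, 14; added edges (13,2,on); (14,3,on); result: nodes: 0:P, 1:P, 2:P, 3:P, 5:P, 7:t1, 8:t2, 9:t3, 11:tok, 12:tok, 13:tok, 14:tok edges: (0,8,in); (2,9,in); (3,7,in); (7,1,out); (8,2,out); (8,3,out); (9,3,out); (11,1,on); (12,0,on); (13,2,on); (14,3,on)
step 2: rule r1; match: 0->7, 1->3, 2->1, 3->14; deleted nodes 14; deleted edges (14,3,on); added nodes 15; added edges (15,1,on); result: nodes: 0:P, 1:P, 2:P, 3:P, 5:P, 7:t1, 8:t2, 9:t3, 11:tok, 12:tok, 13:tok, 15:tok edges: (0,8,in); (2,9,in); (3,7,in); (7,1,out); (8,2,out); (8,3,out); (9,3,out); (11,1,on); (12,0,on); (13,2,on); (15,1,on)
step 3: rule r2; match: 0->8, 1->0, 2->2, 3->3, 4->12; deleted nodes 12; deleted edges (12,0,on); added nodes 16, 17; added edges (16,2,on); (17,3,on); result: nodes: 0:P, 1:P, 2:P, 3:P, 5:P, 7:t1, 8:t2, 9:t3, 11:tok, 13:tok, 15:tok, 16:tok, 17:tok edges: (0,8,in); (2,9,in); (3,7,in); (7,1,out); (8,2,out); (8,3,out); (9,3,out); (11,1,on); (13,2,on); (15,1,on); (16,2,on); (17,3,on)
step 4: rule r1; match: 0->7, 1->3, 2->1, 3->17; deleted nodes 17; deleted edges (17,3,on); added nodes 18; added edges (18,1,on); result: nodes: 0:P, 1:P, 2:P, 3:P, 5:P, 7:t1, 8:t2, 9:t3, 11:tok, 13:tok, 15:tok, 16:tok, 18:tok edges: (0,8,in); (2,9,in); (3,7,in); (7,1,out); (8,2,out); (8,3,out); (9,3,out); (11,1,on); (13,2,on); (15,1,on); (16,2,on); (18,1,on)
step 5: rule r3; match: 0->9, 1->2, 2->3, 3->13; deleted nodes 13; deleted edges (13,2,on); added nodes 19; added edges (19,3,on); result: nodes: 0:P, 1:P, 2:P, 3:P, 5:P, 7:t1, 8:t2, 9:t3, 11:tok, 15:tok, 16:tok, 18:tok, 19:tok edges: (0,8,in); (2,9,in); (3,7,in); (7,1,out); (8,2,out); (8,3,out); (9,3,out); (11,1,on); (15,1,on); (16,2,on); (18,1,on); (19,3,on)
step 6: rule r1; match: 0->7, 1->3, 2->1, 3->19; deleted nodes 19; deleted edges (19,3,on); added nodes 20; added edges (20,1,on); result: nodes: 0:P, 1:P, 2:P, 3:P, 5:P, 7:t1, 8:t2, 9:t3, 11:tok, 15:tok, 16:tok, 18:tok, 20:tok edges: (0,8,in); (2,9,in); (3,7,in); (7,1,out); (8,2,out); (8,3,out); (9,3,out); (11,1,on); (15,1,on); (16,2,on); (18,1,on); (20,1,on)
step 7: rule r3; match: 0->9, 1->2, 2->3, 3->16; deleted nodes 16; deleted edges (16,2,on); added nodes 21; added edges (21,3,on); result: nodes: 0:P, 1:P, 2:P, 3:P, 5:P, 7:t1, 8:t2, 9:t3, 11:tok, 15:tok, 18:tok, 20:tok, 21:tok edges: (0,8,in); (2,9,in); (3,7,in); (7,1,out); (8,2,out); (8,3,out); (9,3,out); (11,1,on); (15,1,on); (18,1,on); (20,1,on); (21,3,on)
step 8: rule r1; match: 0->7, 1->3, 2->1, 3->21; deleted nodes 21; deleted edges (21,3,on); added nodes 22; added edges (22,1,on); result: nodes: 0:P, 1:P, 2:P, 3:P, 5:P, 7:t1, 8:t2, 9:t3, 11:tok, 15:tok, 18:tok, 20:tok, 22:tok edges: (0,8,in); (2,9,in); (3,7,in); (7,1,out); (8,2,out); (8,3,out); (9,3,out); (11,1,on); (15,1,on); (18,1,on); (20,1,on); (22,1,on)
final:
nodes: 0:P, 1:P, 2:P, 3:P, 5:P, 7:t1, 8:t2, 9:t3, 11:tok, 15:tok, 18:tok, 20:tok, 22:tok
edges: (0,8,in); (2,9,in); (3,7,in); (7,1,out); (8,2,out); (8,3,out); (9,3,out); (11,1,on); (15,1,on); (18,1,on); (20,1,on); (22,1,on)


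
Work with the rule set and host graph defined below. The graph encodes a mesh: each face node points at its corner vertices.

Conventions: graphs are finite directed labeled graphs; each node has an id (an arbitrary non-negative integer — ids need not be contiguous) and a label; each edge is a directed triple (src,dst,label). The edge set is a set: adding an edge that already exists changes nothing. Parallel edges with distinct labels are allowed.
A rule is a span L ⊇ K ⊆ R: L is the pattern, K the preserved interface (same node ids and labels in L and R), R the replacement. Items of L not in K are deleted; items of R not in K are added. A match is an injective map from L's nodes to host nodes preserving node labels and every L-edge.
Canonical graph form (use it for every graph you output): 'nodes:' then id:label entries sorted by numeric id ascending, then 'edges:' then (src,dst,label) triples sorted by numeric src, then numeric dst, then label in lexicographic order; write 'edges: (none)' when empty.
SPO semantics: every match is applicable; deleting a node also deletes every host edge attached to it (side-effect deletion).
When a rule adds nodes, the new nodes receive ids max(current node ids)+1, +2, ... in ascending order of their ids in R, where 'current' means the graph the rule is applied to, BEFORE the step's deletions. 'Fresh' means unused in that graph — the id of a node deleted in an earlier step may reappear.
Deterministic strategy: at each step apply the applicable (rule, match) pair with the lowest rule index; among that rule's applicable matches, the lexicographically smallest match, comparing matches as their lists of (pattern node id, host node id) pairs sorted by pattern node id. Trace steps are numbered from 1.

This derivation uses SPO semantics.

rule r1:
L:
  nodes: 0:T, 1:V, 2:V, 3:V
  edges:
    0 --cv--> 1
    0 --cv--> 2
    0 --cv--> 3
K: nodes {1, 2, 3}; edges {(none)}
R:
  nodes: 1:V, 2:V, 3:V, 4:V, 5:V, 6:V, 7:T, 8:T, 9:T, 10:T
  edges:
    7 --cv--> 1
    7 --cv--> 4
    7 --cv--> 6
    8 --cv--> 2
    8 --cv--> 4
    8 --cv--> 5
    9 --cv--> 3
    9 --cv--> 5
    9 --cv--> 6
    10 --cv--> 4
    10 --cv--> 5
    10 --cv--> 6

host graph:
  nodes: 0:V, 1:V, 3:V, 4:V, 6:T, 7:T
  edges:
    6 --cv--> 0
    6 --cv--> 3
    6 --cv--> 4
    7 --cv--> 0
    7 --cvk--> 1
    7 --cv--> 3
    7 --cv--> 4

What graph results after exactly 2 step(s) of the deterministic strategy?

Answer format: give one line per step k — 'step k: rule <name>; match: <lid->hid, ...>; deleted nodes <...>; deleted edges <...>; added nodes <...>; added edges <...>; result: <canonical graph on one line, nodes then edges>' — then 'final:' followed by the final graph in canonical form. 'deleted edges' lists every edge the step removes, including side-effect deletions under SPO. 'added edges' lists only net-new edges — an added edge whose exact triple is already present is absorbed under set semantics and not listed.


step 1: rule r1; match: 0->6, 1->0, 2->3, 3->4; deleted nodes 6; deleted edges (6,0,cv); (6,3,cv); (6,4,cv); added nodes 8, 9, 10, 11, 12, 13, 14; added edges (11,0,cv); (11,8,cv); (11,10,cv); (12,3,cv); (12,8,cv); (12,9,cv); (13,4,cv); (13,9,cv); (13,10,cv); (14,8,cv); (14,9,cv); (14,10,cv); result: nodes: 0:V, 1:V, 3:V, 4:V, 7:T, 8:V, 9:V, 10:V, 11:T, 12:T, 13:T, 14:T edges: (7,0,cv); (7,1,cvk); (7,3,cv); (7,4,cv); (11,0,cv); (11,8,cv); (11,10,cv); (12,3,cv); (12,8,cv); (12,9,cv); (13,4,cv); (13,9,cv); (13,10,cv); (14,8,cv); (14,9,cv); (14,10,cv)
step 2: rule r1; match: 0->7, 1->0, 2->3, 3->4; deleted nodes 7; deleted edges (7,0,cv); (7,1,cvk); (7,3,cv); (7,4,cv); added nodes 15, 16, 17, 18, 19, 20, 21; added edges (18,0,cv); (18,15,cv); (18,17,cv); (19,3,cv); (19,15,cv); (19,16,cv); (20,4,cv); (20,16,cv); (20,17,cv); (21,15,cv); (21,16,cv); (21,17,cv); result: nodes: 0:V, 1:V, 3:V, 4:V, 8:V, 9:V, 10:V, 11:T, 12:T, 13:T, 14:T, 15:V, 16:V, 17:V, 18:T, 19:T, 20:T, 21:T edges: (11,0,cv); (11,8,cv); (11,10,cv); (12,3,cv); (12,8,cv); (12,9,cv); (13,4,cv); (13,9,cv); (13,10,cv); (14,8,cv); (14,9,cv); (14,10,cv); (18,0,cv); (18,15,cv); (18,17,cv); (19,3,cv); (19,15,cv); (19,16,cv); (20,4,cv); (20,16,cv); (20,17,cv); (21,15,cv); (21,16,cv); (21,17,cv)
final:
nodes: 0:V, 1:V, 3:V, 4:V, 8:V, 9:V, 10:V, 11:T, 12:T, 13:T, 14:T, 15:V, 16:V, 17:V, 18:T, 19:T, 20:T, 21:T
edges: (11,0,cv); (11,8,cv); (11,10,cv); (12,3,cv); (12,8,cv); (12,9,cv); (13,4,cv); (13,9,cv); (13,10,cv); (14,8,cv); (14,9,cv); (14,10,cv); (18,0,cv); (18,15,cv); (18,17,cv); (19,3,cv); (19,15,cv); (19,16,cv); (20,4,cv); (20,16,cv); (20,17,cv); (21,15,cv); (21,16,cv); (21,17,cv)


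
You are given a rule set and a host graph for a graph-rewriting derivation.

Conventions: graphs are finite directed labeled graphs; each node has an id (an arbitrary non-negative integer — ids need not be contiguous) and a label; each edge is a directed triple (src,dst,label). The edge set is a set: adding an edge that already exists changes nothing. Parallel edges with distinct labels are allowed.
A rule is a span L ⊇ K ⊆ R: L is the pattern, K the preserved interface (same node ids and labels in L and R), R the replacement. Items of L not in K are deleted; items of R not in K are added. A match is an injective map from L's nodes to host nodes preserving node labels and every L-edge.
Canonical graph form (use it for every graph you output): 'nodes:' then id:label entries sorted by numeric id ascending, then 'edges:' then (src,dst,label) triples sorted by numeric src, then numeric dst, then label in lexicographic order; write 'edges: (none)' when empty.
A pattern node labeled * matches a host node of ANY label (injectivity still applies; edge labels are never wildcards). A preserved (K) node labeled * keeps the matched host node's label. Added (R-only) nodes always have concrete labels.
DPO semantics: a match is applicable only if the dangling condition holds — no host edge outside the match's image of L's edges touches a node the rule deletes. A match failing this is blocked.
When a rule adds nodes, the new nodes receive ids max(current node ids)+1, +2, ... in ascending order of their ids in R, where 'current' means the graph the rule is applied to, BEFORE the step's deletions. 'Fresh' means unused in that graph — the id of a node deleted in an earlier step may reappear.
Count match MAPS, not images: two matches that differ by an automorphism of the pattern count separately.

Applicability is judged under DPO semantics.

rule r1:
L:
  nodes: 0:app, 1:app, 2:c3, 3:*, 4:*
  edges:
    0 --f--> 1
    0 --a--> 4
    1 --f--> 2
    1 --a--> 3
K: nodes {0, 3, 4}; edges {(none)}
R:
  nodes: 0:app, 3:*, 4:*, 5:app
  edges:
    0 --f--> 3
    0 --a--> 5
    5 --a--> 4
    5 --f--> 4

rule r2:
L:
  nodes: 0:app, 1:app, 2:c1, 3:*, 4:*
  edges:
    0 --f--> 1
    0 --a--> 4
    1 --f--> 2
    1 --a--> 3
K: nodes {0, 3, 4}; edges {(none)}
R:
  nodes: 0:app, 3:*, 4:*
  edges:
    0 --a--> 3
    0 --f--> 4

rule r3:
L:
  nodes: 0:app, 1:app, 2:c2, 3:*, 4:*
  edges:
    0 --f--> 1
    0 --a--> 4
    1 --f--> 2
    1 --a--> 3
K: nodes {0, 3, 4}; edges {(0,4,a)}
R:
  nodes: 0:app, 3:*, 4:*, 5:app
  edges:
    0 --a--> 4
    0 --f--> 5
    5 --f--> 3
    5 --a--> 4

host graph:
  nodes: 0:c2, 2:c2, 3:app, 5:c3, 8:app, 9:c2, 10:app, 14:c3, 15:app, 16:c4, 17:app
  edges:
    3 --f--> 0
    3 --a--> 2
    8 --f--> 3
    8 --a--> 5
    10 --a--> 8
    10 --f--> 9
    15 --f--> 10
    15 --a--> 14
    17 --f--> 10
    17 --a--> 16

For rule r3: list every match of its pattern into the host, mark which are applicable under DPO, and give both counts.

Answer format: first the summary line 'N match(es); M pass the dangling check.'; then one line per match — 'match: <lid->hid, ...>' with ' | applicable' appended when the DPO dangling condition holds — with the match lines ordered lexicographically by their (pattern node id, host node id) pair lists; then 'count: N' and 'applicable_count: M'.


3 match(es); 1 pass the dangling check.
match: 0->8, 1->3, 2->0, 3->2, 4->5 | applicable
match: 0->15, 1->10, 2->9, 3->8, 4->14
match: 0->17, 1->10, 2->9, 3->8, 4->16
count: 3
applicable_count: 1


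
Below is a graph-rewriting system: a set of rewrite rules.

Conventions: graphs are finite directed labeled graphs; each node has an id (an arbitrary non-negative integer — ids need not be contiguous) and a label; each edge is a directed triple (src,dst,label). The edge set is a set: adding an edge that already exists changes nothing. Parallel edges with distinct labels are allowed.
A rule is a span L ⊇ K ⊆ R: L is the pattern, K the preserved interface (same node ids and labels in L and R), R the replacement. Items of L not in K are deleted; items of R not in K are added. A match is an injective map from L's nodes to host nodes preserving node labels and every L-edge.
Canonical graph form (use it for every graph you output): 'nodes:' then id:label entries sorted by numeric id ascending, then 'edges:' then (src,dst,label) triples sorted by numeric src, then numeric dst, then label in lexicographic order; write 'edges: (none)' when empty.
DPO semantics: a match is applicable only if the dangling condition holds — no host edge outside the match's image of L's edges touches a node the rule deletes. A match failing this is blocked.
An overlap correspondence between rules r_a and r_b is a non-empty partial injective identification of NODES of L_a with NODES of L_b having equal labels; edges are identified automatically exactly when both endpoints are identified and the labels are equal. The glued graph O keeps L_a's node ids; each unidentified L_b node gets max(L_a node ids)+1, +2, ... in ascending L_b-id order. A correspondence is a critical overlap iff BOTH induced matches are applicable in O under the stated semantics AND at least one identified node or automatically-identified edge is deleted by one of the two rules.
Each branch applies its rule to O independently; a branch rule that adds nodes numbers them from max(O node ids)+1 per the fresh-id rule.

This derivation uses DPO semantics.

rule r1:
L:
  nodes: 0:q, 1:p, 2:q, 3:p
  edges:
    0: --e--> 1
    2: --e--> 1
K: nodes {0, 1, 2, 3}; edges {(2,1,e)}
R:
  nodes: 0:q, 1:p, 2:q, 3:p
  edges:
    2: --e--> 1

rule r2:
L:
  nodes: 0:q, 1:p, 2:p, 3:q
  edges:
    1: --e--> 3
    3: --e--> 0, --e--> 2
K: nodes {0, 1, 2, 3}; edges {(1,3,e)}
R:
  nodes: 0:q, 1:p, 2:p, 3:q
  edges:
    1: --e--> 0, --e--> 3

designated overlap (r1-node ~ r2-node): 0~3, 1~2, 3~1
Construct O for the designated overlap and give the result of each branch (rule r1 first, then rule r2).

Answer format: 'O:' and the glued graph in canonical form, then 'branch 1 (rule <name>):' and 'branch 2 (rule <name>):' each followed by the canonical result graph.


O:
nodes: 0:q, 1:p, 2:q, 3:p, 4:q
edges: (0,1,e); (0,4,e); (2,1,e); (3,0,e)
branch 1 (rule r1):
nodes: 0:q, 1:p, 2:q, 3:p, 4:q
edges: (0,4,e); (2,1,e); (3,0,e)
branch 2 (rule r2):
nodes: 0:q, 1:p, 2:q, 3:p, 4:q
edges: (2,1,e); (3,0,e); (3,4,e)


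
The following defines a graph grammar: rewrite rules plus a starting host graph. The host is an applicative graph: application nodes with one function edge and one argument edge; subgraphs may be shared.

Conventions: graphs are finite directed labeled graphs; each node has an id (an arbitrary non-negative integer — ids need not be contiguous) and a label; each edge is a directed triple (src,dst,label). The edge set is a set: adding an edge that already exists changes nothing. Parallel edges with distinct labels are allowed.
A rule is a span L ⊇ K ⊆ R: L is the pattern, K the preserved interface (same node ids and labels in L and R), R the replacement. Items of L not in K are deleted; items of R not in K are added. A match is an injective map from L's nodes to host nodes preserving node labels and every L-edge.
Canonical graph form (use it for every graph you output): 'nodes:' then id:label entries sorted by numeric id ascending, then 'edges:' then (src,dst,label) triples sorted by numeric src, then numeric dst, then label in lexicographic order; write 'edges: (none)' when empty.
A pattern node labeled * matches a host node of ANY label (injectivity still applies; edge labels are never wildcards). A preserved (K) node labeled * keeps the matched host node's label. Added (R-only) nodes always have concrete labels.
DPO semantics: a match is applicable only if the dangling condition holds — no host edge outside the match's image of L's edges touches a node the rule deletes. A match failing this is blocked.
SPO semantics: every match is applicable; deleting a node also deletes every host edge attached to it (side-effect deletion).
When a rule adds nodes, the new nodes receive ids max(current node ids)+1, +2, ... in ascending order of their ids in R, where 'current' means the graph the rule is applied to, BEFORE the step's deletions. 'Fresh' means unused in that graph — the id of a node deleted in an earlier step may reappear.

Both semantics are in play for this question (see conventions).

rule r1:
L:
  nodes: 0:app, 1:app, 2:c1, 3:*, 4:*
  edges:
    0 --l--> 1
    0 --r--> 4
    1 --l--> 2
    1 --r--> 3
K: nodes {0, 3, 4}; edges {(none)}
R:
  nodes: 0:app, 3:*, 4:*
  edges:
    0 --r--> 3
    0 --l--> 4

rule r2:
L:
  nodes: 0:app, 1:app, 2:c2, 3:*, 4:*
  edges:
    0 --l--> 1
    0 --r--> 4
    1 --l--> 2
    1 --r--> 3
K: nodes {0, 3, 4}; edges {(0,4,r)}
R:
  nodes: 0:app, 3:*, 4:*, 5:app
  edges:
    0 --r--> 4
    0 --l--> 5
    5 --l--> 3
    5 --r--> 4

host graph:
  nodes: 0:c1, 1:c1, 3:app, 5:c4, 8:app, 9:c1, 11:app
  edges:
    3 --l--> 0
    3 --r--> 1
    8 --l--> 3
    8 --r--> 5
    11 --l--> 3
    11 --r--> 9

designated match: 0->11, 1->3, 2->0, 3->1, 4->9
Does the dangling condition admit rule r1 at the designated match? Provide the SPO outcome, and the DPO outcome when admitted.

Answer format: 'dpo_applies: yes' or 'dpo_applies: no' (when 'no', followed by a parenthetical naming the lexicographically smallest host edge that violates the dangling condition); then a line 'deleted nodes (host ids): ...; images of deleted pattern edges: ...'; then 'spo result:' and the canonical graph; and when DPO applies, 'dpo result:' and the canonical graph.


dpo_applies: no
(the rule deletes node 3, which keeps host edge (8,3,l) outside the match image — the dangling condition fails, DPO blocks; SPO proceeds and side-deletes such edges)
deleted nodes (host ids): 0, 3; images of deleted pattern edges: (3,0,l); (3,1,r); (11,3,l); (11,9,r)
spo result:
nodes: 1:c1, 5:c4, 8:app, 9:c1, 11:app
edges: (8,5,r); (11,1,r); (11,9,l)


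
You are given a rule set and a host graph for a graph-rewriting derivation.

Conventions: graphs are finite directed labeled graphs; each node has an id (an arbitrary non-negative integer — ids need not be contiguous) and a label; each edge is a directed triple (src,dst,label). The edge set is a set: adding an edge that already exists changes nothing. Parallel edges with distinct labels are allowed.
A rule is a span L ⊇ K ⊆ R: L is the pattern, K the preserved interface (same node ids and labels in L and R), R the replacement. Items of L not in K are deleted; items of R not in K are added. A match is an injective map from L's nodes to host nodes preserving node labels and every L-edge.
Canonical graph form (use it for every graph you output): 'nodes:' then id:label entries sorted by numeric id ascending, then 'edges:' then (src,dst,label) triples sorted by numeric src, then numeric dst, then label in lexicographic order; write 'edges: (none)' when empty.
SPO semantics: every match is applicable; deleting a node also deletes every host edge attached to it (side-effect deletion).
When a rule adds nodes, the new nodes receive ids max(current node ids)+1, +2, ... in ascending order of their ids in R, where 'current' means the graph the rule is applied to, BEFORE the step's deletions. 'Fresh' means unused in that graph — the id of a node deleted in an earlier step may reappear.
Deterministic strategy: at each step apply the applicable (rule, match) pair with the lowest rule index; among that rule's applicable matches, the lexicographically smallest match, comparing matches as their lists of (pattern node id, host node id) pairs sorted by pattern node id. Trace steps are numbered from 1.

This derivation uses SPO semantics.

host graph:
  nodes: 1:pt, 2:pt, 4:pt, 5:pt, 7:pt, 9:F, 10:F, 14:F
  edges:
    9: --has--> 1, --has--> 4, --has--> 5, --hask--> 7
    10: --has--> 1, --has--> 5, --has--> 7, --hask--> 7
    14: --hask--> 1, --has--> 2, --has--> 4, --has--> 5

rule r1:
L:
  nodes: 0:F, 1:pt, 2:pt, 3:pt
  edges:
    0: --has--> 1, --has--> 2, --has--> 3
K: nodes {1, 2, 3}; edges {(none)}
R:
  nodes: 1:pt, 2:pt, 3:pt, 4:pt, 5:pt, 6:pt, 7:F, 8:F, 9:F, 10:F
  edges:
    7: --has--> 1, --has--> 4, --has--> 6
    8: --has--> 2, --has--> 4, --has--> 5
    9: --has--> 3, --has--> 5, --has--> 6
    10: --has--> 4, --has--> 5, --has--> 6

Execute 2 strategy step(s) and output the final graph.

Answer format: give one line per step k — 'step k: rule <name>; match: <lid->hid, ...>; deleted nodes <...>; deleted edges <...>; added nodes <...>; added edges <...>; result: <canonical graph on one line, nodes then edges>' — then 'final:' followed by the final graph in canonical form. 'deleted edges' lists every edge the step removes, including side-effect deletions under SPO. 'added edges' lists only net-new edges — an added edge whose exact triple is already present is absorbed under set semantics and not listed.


step 1: rule r1; match: 0->9, 1->1, 2->4, 3->5; deleted nodes 9; deleted edges (9,1,has); (9,4,has); (9,5,has); (9,7,hask); added nodes 15, 16, 17, 18, 19, 20, 21; added edges (18,1,has); (18,15,has); (18,17,has); (19,4,has); (19,15,has); (19,16,has); (20,5,has); (20,16,has); (20,17,has); (21,15,has); (21,16,has); (21,17,has); result: nodes: 1:pt, 2:pt, 4:pt, 5:pt, 7:pt, 10:F, 14:F, 15:pt, 16:pt, 17:pt, 18:F, 19:F, 20:F, 21:F edges: (10,1,has); (10,5,has); (10,7,has); (10,7,hask); (14,1,hask); (14,2,has); (14,4,has); (14,5,has); (18,1,has); (18,15,has); (18,17,has); (19,4,has); (19,15,has); (19,16,has); (20,5,has); (20,16,has); (20,17,has); (21,15,has); (21,16,has); (21,17,has)
step 2: rule r1; match: 0->10, 1->1, 2->5, 3->7; deleted nodes 10; deleted edges (10,1,has); (10,5,has); (10,7,has); (10,7,hask); added nodes 22, 23, 24, 25, 26, 27, 28; added edges (25,1,has); (25,22,has); (25,24,has); (26,5,has); (26,22,has); (26,23,has); (27,7,has); (27,23,has); (27,24,has); (28,22,has); (28,23,has); (28,24,has); result: nodes: 1:pt, 2:pt, 4:pt, 5:pt, 7:pt, 14:F, 15:pt, 16:pt, 17:pt, 18:F, 19:F, 20:F, 21:F, 22:pt, 23:pt, 24:pt, 25:F, 26:F, 27:F, 28:F edges: (14,1,hask); (14,2,has); (14,4,has); (14,5,has); (18,1,has); (18,15,has); (18,17,has); (19,4,has); (19,15,has); (19,16,has); (20,5,has); (20,16,has); (20,17,has); (21,15,has); (21,16,has); (21,17,has); (25,1,has); (25,22,has); (25,24,has); (26,5,has); (26,22,has); (26,23,has); (27,7,has); (27,23,has); (27,24,has); (28,22,has); (28,23,has); (28,24,has)
final:
nodes: 1:pt, 2:pt, 4:pt, 5:pt, 7:pt, 14:F, 15:pt, 16:pt, 17:pt, 18:F, 19:F, 20:F, 21:F, 22:pt, 23:pt, 24:pt, 25:F, 26:F, 27:F, 28:F
edges: (14,1,hask); (14,2,has); (14,4,has); (14,5,has); (18,1,has); (18,15,has); (18,17,has); (19,4,has); (19,15,has); (19,16,has); (20,5,has); (20,16,has); (20,17,has); (21,15,has); (21,16,has); (21,17,has); (25,1,has); (25,22,has); (25,24,has); (26,5,has); (26,22,has); (26,23,has); (27,7,has); (27,23,has); (27,24,has); (28,22,has); (28,23,has); (28,24,has)


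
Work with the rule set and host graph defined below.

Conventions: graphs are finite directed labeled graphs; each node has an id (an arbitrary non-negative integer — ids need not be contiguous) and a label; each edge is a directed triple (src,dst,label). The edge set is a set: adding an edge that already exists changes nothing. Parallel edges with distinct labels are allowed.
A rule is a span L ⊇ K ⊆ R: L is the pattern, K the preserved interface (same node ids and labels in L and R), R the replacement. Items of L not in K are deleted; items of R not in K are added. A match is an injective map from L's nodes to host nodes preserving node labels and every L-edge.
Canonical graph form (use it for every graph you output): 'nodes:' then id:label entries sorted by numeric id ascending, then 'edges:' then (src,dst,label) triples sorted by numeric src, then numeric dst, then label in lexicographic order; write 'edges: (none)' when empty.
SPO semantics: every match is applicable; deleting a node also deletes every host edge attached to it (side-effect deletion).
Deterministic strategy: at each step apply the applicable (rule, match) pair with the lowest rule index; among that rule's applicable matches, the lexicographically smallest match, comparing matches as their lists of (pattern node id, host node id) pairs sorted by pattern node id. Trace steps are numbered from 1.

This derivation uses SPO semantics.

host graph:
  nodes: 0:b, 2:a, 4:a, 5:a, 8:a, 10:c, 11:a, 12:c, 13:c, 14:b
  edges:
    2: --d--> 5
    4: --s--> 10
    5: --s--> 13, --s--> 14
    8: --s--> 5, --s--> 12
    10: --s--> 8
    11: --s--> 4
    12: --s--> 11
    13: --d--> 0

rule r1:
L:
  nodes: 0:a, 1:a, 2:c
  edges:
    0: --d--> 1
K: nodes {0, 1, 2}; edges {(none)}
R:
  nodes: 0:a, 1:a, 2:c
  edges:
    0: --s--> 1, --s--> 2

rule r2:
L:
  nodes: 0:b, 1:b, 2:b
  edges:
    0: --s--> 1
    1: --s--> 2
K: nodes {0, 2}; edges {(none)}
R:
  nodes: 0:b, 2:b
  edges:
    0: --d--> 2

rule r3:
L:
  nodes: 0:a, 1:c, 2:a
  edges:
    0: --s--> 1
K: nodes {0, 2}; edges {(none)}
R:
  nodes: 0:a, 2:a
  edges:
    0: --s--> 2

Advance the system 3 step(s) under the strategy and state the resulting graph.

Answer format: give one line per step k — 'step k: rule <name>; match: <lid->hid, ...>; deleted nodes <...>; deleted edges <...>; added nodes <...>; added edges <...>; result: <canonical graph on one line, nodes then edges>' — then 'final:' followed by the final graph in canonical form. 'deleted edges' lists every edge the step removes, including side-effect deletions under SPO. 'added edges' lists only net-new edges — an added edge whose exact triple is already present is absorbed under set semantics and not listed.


step 1: rule r1; match: 0->2, 1->5, 2->10; deleted nodes (none); deleted edges (2,5,d); added nodes (none); added edges (2,5,s); (2,10,s); result: nodes: 0:b, 2:a, 4:a, 5:a, 8:a, 10:c, 11:a, 12:c, 13:c, 14:b edges: (2,5,s); (2,10,s); (4,10,s); (5,13,s); (5,14,s); (8,5,s); (8,12,s); (10,8,s); (11,4,s); (12,11,s); (13,0,d)
step 2: rule r3; match: 0->2, 1->10, 2->4; deleted nodes 10; deleted edges (2,10,s); (4,10,s); (10,8,s); added nodes (none); added edges (2,4,s); result: nodes: 0:b, 2:a, 4:a, 5:a, 8:a, 11:a, 12:c, 13:c, 14:b edges: (2,4,s); (2,5,s); (5,13,s); (5,14,s); (8,5,s); (8,12,s); (11,4,s); (12,11,s); (13,0,d)
step 3: rule r3; match: 0->5, 1->13, 2->2; deleted nodes 13; deleted edges (5,13,s); (13,0,d); added nodes (none); added edges (5,2,s); result: nodes: 0:b, 2:a, 4:a, 5:a, 8:a, 11:a, 12:c, 14:b edges: (2,4,s); (2,5,s); (5,2,s); (5,14,s); (8,5,s); (8,12,s); (11,4,s); (12,11,s)
final:
nodes: 0:b, 2:a, 4:a, 5:a, 8:a, 11:a, 12:c, 14:b
edges: (2,4,s); (2,5,s); (5,2,s); (5,14,s); (8,5,s); (8,12,s); (11,4,s); (12,11,s)


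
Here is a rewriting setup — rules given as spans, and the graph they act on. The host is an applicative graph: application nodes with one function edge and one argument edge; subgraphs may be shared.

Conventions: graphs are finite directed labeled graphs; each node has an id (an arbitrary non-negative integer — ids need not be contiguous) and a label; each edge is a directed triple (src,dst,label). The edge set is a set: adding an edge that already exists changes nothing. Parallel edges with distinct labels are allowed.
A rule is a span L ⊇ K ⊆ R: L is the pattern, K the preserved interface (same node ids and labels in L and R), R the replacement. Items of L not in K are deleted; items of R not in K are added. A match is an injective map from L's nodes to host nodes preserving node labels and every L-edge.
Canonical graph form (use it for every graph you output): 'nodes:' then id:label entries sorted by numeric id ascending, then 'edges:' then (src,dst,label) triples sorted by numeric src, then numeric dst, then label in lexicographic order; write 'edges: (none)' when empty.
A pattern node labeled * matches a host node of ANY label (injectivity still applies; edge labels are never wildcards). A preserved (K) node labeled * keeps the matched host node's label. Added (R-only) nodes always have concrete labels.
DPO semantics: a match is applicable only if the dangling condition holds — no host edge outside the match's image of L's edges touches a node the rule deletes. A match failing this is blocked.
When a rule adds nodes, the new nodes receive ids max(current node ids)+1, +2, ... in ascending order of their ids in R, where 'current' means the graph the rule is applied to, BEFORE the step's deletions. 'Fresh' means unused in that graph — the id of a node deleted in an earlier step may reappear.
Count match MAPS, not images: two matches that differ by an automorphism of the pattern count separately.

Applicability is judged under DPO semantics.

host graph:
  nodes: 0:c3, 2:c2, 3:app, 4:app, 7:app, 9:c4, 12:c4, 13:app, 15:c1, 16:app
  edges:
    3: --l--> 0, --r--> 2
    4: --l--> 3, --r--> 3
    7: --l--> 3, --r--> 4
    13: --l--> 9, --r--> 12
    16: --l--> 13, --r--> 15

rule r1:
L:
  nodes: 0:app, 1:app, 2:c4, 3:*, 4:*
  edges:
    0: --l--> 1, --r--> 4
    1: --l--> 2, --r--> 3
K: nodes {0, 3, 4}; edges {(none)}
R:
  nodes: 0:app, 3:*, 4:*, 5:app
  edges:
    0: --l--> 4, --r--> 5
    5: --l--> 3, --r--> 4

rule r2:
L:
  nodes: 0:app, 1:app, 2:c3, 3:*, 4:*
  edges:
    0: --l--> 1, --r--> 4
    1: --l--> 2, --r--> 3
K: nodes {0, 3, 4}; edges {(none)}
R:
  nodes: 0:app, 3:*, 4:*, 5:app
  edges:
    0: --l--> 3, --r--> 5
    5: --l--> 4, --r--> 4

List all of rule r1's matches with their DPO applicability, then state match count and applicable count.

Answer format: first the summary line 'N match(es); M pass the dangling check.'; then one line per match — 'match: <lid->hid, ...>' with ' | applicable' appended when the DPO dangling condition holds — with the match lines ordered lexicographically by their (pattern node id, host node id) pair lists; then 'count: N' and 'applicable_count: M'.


1 match(es); 1 pass the dangling check.
match: 0->16, 1->13, 2->9, 3->12, 4->15 | applicable
count: 1
applicable_count: 1
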